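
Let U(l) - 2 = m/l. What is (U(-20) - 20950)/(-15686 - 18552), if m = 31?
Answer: 418991/684760 ≈ 0.61188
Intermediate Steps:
U(l) = 2 + 31/l
(U(-20) - 20950)/(-15686 - 18552) = ((2 + 31/(-20)) - 20950)/(-15686 - 18552) = ((2 + 31*(-1/20)) - 20950)/(-34238) = ((2 - 31/20) - 20950)*(-1/34238) = (9/20 - 20950)*(-1/34238) = -418991/20*(-1/34238) = 418991/684760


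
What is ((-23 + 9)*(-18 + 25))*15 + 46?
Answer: -1424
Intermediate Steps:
((-23 + 9)*(-18 + 25))*15 + 46 = -14*7*15 + 46 = -98*15 + 46 = -1470 + 46 = -1424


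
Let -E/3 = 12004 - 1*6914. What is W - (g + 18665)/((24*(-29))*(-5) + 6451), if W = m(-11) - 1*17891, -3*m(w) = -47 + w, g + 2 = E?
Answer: -532460744/29793 ≈ -17872.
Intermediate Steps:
E = -15270 (E = -3*(12004 - 1*6914) = -3*(12004 - 6914) = -3*5090 = -15270)
g = -15272 (g = -2 - 15270 = -15272)
m(w) = 47/3 - w/3 (m(w) = -(-47 + w)/3 = 47/3 - w/3)
W = -53615/3 (W = (47/3 - ⅓*(-11)) - 1*17891 = (47/3 + 11/3) - 17891 = 58/3 - 17891 = -53615/3 ≈ -17872.)
W - (g + 18665)/((24*(-29))*(-5) + 6451) = -53615/3 - (-15272 + 18665)/((24*(-29))*(-5) + 6451) = -53615/3 - 3393/(-696*(-5) + 6451) = -53615/3 - 3393/(3480 + 6451) = -53615/3 - 3393/9931 = -532460744/29793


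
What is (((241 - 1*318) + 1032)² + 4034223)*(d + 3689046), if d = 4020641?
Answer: 38134023904376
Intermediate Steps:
(((241 - 1*318) + 1032)² + 4034223)*(d + 3689046) = (((241 - 1*318) + 1032)² + 4034223)*(4020641 + 3689046) = (((241 - 318) + 1032)² + 4034223)*7709687 = ((-77 + 1032)² + 4034223)*7709687 = (955² + 4034223)*7709687 = (912025 + 4034223)*7709687 = 4946248*7709687 = 38134023904376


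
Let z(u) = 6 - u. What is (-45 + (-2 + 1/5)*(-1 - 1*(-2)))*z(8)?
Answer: 468/5 ≈ 93.600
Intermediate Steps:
(-45 + (-2 + 1/5)*(-1 - 1*(-2)))*z(8) = (-45 + (-2 + 1/5)*(-1 - 1*(-2)))*(6 - 1*8) = (-45 + (-2 + ⅕)*(-1 + 2))*(6 - 8) = (-45 - 9/5*1)*(-2) = (-45 - 9/5)*(-2) = -234/5*(-2) = 468/5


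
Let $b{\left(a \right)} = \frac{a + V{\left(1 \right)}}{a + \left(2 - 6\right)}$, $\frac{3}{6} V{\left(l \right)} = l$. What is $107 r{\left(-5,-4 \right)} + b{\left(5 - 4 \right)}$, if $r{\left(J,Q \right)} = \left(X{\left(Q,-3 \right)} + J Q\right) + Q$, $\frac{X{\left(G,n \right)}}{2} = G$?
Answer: $855$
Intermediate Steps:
$V{\left(l \right)} = 2 l$
$X{\left(G,n \right)} = 2 G$
$b{\left(a \right)} = \frac{2 + a}{-4 + a}$ ($b{\left(a \right)} = \frac{a + 2 \cdot 1}{a + \left(2 - 6\right)} = \frac{a + 2}{a + \left(2 - 6\right)} = \frac{2 + a}{a - 4} = \frac{2 + a}{-4 + a}$)
$r{\left(J,Q \right)} = 3 Q + J Q$ ($r{\left(J,Q \right)} = \left(2 Q + J Q\right) + Q = 3 Q + J Q$)
$107 r{\left(-5,-4 \right)} + b{\left(5 - 4 \right)} = 107 \left(- 4 \left(3 - 5\right)\right) + \frac{2 + \left(5 - 4\right)}{-4 + \left(5 - 4\right)} = 107 \left(\left(-4\right) \left(-2\right)\right) + \frac{2 + \left(5 - 4\right)}{-4 + \left(5 - 4\right)} = 107 \cdot 8 + \frac{2 + 1}{-4 + 1} = 856 + \frac{1}{-3} \cdot 3 = 856 - 1 = 855$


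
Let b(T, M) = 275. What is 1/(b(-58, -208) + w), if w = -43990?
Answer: -1/43715 ≈ -2.2875e-5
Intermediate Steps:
1/(b(-58, -208) + w) = 1/(275 - 43990) = 1/(-43715) = -1/43715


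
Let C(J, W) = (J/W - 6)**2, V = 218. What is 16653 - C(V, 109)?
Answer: 16637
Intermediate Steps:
C(J, W) = (-6 + J/W)**2
16653 - C(V, 109) = 16653 - (218 - 6*109)**2/109**2 = 16653 - (218 - 654)**2/11881 = 16653 - (-436)**2/11881 = 16653 - 190096/11881 = 16653 - 1*16 = 16653 - 16 = 16637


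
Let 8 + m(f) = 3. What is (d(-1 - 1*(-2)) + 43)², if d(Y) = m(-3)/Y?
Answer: 1444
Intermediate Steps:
m(f) = -5 (m(f) = -8 + 3 = -5)
d(Y) = -5/Y
(d(-1 - 1*(-2)) + 43)² = (-5/(-1 - 1*(-2)) + 43)² = (-5/(-1 + 2) + 43)² = (-5/1 + 43)² = (-5*1 + 43)² = (-5 + 43)² = 38² = 1444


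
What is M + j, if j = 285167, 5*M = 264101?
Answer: 1689936/5 ≈ 3.3799e+5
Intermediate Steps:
M = 264101/5 (M = (⅕)*264101 = 264101/5 ≈ 52820.)
M + j = 264101/5 + 285167 = 1689936/5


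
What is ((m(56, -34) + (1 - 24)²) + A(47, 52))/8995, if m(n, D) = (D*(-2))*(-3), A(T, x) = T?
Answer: 372/8995 ≈ 0.041356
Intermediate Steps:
m(n, D) = 6*D (m(n, D) = -2*D*(-3) = 6*D)
((m(56, -34) + (1 - 24)²) + A(47, 52))/8995 = ((6*(-34) + (1 - 24)²) + 47)/8995 = ((-204 + (-23)²) + 47)*(1/8995) = ((-204 + 529) + 47)*(1/8995) = (325 + 47)*(1/8995) = 372*(1/8995) = 372/8995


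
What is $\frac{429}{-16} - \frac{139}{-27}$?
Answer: $- \frac{9359}{432} \approx -21.664$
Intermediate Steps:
$\frac{429}{-16} - \frac{139}{-27} = 429 \left(- \frac{1}{16}\right) - - \frac{139}{27} = - \frac{429}{16} + \frac{139}{27} = - \frac{9359}{432}$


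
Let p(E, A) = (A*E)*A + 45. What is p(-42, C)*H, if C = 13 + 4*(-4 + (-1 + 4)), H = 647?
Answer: -2171979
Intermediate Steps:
C = 9 (C = 13 + 4*(-4 + 3) = 13 + 4*(-1) = 13 - 4 = 9)
p(E, A) = 45 + E*A² (p(E, A) = E*A² + 45 = 45 + E*A²)
p(-42, C)*H = (45 - 42*9²)*647 = (45 - 42*81)*647 = (45 - 3402)*647 = -3357*647 = -2171979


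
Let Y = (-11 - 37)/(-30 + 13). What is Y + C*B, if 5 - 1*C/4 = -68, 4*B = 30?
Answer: 37278/17 ≈ 2192.8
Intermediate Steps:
B = 15/2 (B = (¼)*30 = 15/2 ≈ 7.5000)
Y = 48/17 (Y = -48/(-17) = -48*(-1/17) = 48/17 ≈ 2.8235)
C = 292 (C = 20 - 4*(-68) = 20 + 272 = 292)
Y + C*B = 48/17 + 292*(15/2) = 48/17 + 2190 = 37278/17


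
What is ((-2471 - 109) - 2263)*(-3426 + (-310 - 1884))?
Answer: 27217660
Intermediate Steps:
((-2471 - 109) - 2263)*(-3426 + (-310 - 1884)) = (-2580 - 2263)*(-3426 - 2194) = -4843*(-5620) = 27217660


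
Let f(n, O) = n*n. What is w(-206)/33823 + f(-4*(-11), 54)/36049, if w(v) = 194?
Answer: 72474834/1219285327 ≈ 0.059440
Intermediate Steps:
f(n, O) = n²
w(-206)/33823 + f(-4*(-11), 54)/36049 = 194/33823 + (-4*(-11))²/36049 = 194*(1/33823) + 44²*(1/36049) = 194/33823 + 1936*(1/36049) = 194/33823 + 1936/36049 = 72474834/1219285327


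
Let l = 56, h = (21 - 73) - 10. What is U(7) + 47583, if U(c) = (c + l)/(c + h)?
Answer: 2617002/55 ≈ 47582.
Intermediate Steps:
h = -62 (h = -52 - 10 = -62)
U(c) = (56 + c)/(-62 + c) (U(c) = (c + 56)/(c - 62) = (56 + c)/(-62 + c))
U(7) + 47583 = (56 + 7)/(-62 + 7) + 47583 = 63/(-55) + 47583 = -1/55*63 + 47583 = -63/55 + 47583 = 2617002/55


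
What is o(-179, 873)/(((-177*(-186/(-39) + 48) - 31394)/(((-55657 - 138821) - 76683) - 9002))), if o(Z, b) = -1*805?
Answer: -2931905795/529544 ≈ -5536.7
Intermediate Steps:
o(Z, b) = -805
o(-179, 873)/(((-177*(-186/(-39) + 48) - 31394)/(((-55657 - 138821) - 76683) - 9002))) = -805*(((-55657 - 138821) - 76683) - 9002)/(-177*(-186/(-39) + 48) - 31394) = -805*((-194478 - 76683) - 9002)/(-177*(-186*(-1/39) + 48) - 31394) = -805*(-271161 - 9002)/(-177*(62/13 + 48) - 31394) = -805*(-280163/(-177*686/13 - 31394)) = -805*(-280163/(-121422/13 - 31394)) = -805/((-529544/13*(-1/280163))) = -805/529544/3642119 = -805*3642119/529544 = -2931905795/529544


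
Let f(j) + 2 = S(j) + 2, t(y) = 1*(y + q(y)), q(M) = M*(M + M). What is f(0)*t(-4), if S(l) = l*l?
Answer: 0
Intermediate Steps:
q(M) = 2*M² (q(M) = M*(2*M) = 2*M²)
S(l) = l²
t(y) = y + 2*y² (t(y) = 1*(y + 2*y²) = y + 2*y²)
f(j) = j² (f(j) = -2 + (j² + 2) = -2 + (2 + j²) = j²)
f(0)*t(-4) = 0²*(-4*(1 + 2*(-4))) = 0*(-4*(1 - 8)) = 0*(-4*(-7)) = 0*28 = 0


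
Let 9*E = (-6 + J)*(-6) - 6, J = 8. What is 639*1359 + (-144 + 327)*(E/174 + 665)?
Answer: 28712723/29 ≈ 9.9009e+5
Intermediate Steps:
E = -2 (E = ((-6 + 8)*(-6) - 6)/9 = (2*(-6) - 6)/9 = (-12 - 6)/9 = (1/9)*(-18) = -2)
639*1359 + (-144 + 327)*(E/174 + 665) = 639*1359 + (-144 + 327)*(-2/174 + 665) = 868401 + 183*(-2*1/174 + 665) = 868401 + 183*(-1/87 + 665) = 868401 + 183*(57854/87) = 868401 + 3529094/29 = 28712723/29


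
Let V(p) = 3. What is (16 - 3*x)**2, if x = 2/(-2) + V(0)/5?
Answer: 7396/25 ≈ 295.84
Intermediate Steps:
x = -2/5 (x = 2/(-2) + 3/5 = 2*(-1/2) + 3*(1/5) = -1 + 3/5 = -2/5 ≈ -0.40000)
(16 - 3*x)**2 = (16 - 3*(-2/5))**2 = (16 + 6/5)**2 = (86/5)**2 = 7396/25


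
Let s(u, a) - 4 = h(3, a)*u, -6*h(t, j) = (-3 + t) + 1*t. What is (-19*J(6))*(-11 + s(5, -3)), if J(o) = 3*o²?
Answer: 19494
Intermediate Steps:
h(t, j) = ½ - t/3 (h(t, j) = -((-3 + t) + 1*t)/6 = -((-3 + t) + t)/6 = -(-3 + 2*t)/6 = ½ - t/3)
s(u, a) = 4 - u/2 (s(u, a) = 4 + (½ - ⅓*3)*u = 4 + (½ - 1)*u = 4 - u/2)
(-19*J(6))*(-11 + s(5, -3)) = (-57*6²)*(-11 + (4 - ½*5)) = (-57*36)*(-11 + (4 - 5/2)) = (-19*108)*(-11 + 3/2) = -2052*(-19/2) = 19494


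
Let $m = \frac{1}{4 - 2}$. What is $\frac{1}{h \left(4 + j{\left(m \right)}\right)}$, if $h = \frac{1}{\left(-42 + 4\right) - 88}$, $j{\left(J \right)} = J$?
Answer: $-28$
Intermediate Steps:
$m = \frac{1}{2} \approx 0.5$
$h = - \frac{1}{126}$ ($h = \frac{1}{-38 - 88} = \frac{1}{-126} = - \frac{1}{126} \approx -0.0079365$)
$\frac{1}{h \left(4 + j{\left(m \right)}\right)} = \frac{1}{\left(- \frac{1}{126}\right) \left(4 + \frac{1}{2}\right)} = \frac{1}{\left(- \frac{1}{126}\right) \frac{9}{2}} = \frac{1}{- \frac{1}{28}} = -28$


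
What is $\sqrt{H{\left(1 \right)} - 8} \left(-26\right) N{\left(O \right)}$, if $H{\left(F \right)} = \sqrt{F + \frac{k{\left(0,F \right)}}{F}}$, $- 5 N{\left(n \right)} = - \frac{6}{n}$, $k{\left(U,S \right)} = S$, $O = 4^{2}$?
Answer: $- \frac{39 i \sqrt{8 - \sqrt{2}}}{20} \approx - 5.0042 i$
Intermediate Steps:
$O = 16$
$N{\left(n \right)} = \frac{6}{5 n}$ ($N{\left(n \right)} = - \frac{\left(-6\right) \frac{1}{n}}{5} = \frac{6}{5 n}$)
$H{\left(F \right)} = \sqrt{1 + F}$ ($H{\left(F \right)} = \sqrt{F + \frac{F}{F}} = \sqrt{F + 1} = \sqrt{1 + F}$)
$\sqrt{H{\left(1 \right)} - 8} \left(-26\right) N{\left(O \right)} = \sqrt{\sqrt{1 + 1} - 8} \left(-26\right) \frac{6}{5 \cdot 16} = \sqrt{\sqrt{2} - 8} \left(-26\right) \frac{6}{5} \cdot \frac{1}{16} = \sqrt{-8 + \sqrt{2}} \left(-26\right) \frac{3}{40} = - 26 \sqrt{-8 + \sqrt{2}} \cdot \frac{3}{40} = - \frac{39 \sqrt{-8 + \sqrt{2}}}{20}$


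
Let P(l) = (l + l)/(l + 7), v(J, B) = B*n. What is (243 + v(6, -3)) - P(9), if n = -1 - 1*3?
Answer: 2031/8 ≈ 253.88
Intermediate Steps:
n = -4 (n = -1 - 3 = -4)
v(J, B) = -4*B (v(J, B) = B*(-4) = -4*B)
P(l) = 2*l/(7 + l) (P(l) = (2*l)/(7 + l) = 2*l/(7 + l))
(243 + v(6, -3)) - P(9) = (243 - 4*(-3)) - 2*9/(7 + 9) = (243 + 12) - 2*9/16 = 255 - 2*9/16 = 255 - 1*9/8 = 255 - 9/8 = 2031/8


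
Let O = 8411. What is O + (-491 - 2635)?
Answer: 5285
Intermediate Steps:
O + (-491 - 2635) = 8411 + (-491 - 2635) = 8411 - 3126 = 5285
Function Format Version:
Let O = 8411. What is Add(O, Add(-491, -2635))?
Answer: 5285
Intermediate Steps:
Add(O, Add(-491, -2635)) = Add(8411, Add(-491, -2635)) = Add(8411, -3126) = 5285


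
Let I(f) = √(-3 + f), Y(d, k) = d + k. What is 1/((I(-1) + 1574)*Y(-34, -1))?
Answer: -787/43355900 + I/43355900 ≈ -1.8152e-5 + 2.3065e-8*I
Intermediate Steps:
1/((I(-1) + 1574)*Y(-34, -1)) = 1/((√(-3 - 1) + 1574)*(-34 - 1)) = 1/((√(-4) + 1574)*(-35)) = 1/((2*I + 1574)*(-35)) = 1/((1574 + 2*I)*(-35)) = 1/(-55090 - 70*I) = (-55090 + 70*I)/3034913000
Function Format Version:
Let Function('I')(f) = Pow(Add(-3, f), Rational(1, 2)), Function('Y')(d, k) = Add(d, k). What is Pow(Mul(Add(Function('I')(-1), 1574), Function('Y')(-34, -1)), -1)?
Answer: Add(Rational(-787, 43355900), Mul(Rational(1, 43355900), I)) ≈ Add(-1.8152e-5, Mul(2.3065e-8, I))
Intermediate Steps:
Pow(Mul(Add(Function('I')(-1), 1574), Function('Y')(-34, -1)), -1) = Pow(Mul(Add(Pow(Add(-3, -1), Rational(1, 2)), 1574), Add(-34, -1)), -1) = Pow(Mul(Add(Pow(-4, Rational(1, 2)), 1574), -35), -1) = Pow(Mul(Add(Mul(2, I), 1574), -35), -1) = Pow(Mul(Add(1574, Mul(2, I)), -35), -1) = Pow(Add(-55090, Mul(-70, I)), -1) = Mul(Rational(1, 3034913000), Add(-55090, Mul(70, I)))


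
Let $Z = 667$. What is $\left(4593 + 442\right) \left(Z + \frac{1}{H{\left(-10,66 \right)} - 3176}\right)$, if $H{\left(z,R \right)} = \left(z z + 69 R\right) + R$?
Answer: $\frac{5185289715}{1544} \approx 3.3583 \cdot 10^{6}$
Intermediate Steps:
$H{\left(z,R \right)} = z^{2} + 70 R$ ($H{\left(z,R \right)} = \left(z^{2} + 69 R\right) + R = z^{2} + 70 R$)
$\left(4593 + 442\right) \left(Z + \frac{1}{H{\left(-10,66 \right)} - 3176}\right) = \left(4593 + 442\right) \left(667 + \frac{1}{\left(\left(-10\right)^{2} + 70 \cdot 66\right) - 3176}\right) = 5035 \left(667 + \frac{1}{\left(100 + 4620\right) - 3176}\right) = 5035 \left(667 + \frac{1}{4720 - 3176}\right) = 5035 \left(667 + \frac{1}{1544}\right) = 5035 \cdot \frac{1029849}{1544} = \frac{5185289715}{1544}$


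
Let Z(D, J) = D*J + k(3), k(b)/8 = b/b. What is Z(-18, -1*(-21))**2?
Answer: 136900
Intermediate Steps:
k(b) = 8 (k(b) = 8*(b/b) = 8*1 = 8)
Z(D, J) = 8 + D*J (Z(D, J) = D*J + 8 = 8 + D*J)
Z(-18, -1*(-21))**2 = (8 - (-18)*(-21))**2 = (8 - 18*21)**2 = (8 - 378)**2 = (-370)**2 = 136900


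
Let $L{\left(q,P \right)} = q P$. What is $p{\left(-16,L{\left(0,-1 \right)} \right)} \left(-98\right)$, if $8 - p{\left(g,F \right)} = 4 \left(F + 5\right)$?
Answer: $1176$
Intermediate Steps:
$L{\left(q,P \right)} = P q$
$p{\left(g,F \right)} = -12 - 4 F$ ($p{\left(g,F \right)} = 8 - 4 \left(F + 5\right) = 8 - 4 \left(5 + F\right) = 8 - \left(20 + 4 F\right) = -12 - 4 F$)
$p{\left(-16,L{\left(0,-1 \right)} \right)} \left(-98\right) = \left(-12 - 4 \left(\left(-1\right) 0\right)\right) \left(-98\right) = \left(-12 - 0\right) \left(-98\right) = \left(-12 + 0\right) \left(-98\right) = \left(-12\right) \left(-98\right) = 1176$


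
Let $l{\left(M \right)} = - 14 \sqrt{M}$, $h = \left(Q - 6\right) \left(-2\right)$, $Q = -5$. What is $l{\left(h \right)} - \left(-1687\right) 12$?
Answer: $20244 - 14 \sqrt{22} \approx 20178.0$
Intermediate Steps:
$h = 22$ ($h = \left(-5 - 6\right) \left(-2\right) = \left(-11\right) \left(-2\right) = 22$)
$l{\left(h \right)} - \left(-1687\right) 12 = - 14 \sqrt{22} - \left(-1687\right) 12 = - 14 \sqrt{22} - -20244 = - 14 \sqrt{22} + 20244 = 20244 - 14 \sqrt{22}$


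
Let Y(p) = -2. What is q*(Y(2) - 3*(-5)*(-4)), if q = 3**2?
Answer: -558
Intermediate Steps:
q = 9
q*(Y(2) - 3*(-5)*(-4)) = 9*(-2 - 3*(-5)*(-4)) = 9*(-2 + 15*(-4)) = 9*(-2 - 60) = 9*(-62) = -558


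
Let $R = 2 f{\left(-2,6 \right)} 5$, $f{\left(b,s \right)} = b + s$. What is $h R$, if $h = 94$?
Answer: $3760$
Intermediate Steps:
$R = 40$ ($R = 2 \left(-2 + 6\right) 5 = 2 \cdot 4 \cdot 5 = 2 \cdot 20 = 40$)
$h R = 94 \cdot 40 = 3760$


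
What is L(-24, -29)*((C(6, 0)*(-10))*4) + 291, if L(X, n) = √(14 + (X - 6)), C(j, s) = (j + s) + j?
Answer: 291 - 1920*I ≈ 291.0 - 1920.0*I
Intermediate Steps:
C(j, s) = s + 2*j
L(X, n) = √(8 + X) (L(X, n) = √(14 + (-6 + X)) = √(8 + X))
L(-24, -29)*((C(6, 0)*(-10))*4) + 291 = √(8 - 24)*(((0 + 2*6)*(-10))*4) + 291 = √(-16)*(((0 + 12)*(-10))*4) + 291 = (4*I)*((12*(-10))*4) + 291 = (4*I)*(-120*4) + 291 = (4*I)*(-480) + 291 = -1920*I + 291 = 291 - 1920*I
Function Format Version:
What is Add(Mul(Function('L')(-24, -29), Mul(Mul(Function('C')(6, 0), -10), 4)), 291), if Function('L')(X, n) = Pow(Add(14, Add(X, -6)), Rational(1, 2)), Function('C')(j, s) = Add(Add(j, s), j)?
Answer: Add(291, Mul(-1920, I)) ≈ Add(291.00, Mul(-1920.0, I))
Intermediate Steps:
Function('C')(j, s) = Add(s, Mul(2, j))
Function('L')(X, n) = Pow(Add(8, X), Rational(1, 2)) (Function('L')(X, n) = Pow(Add(14, Add(-6, X)), Rational(1, 2)) = Pow(Add(8, X), Rational(1, 2)))
Add(Mul(Function('L')(-24, -29), Mul(Mul(Function('C')(6, 0), -10), 4)), 291) = Add(Mul(Pow(Add(8, -24), Rational(1, 2)), Mul(Mul(Add(0, Mul(2, 6)), -10), 4)), 291) = Add(Mul(Pow(-16, Rational(1, 2)), Mul(Mul(Add(0, 12), -10), 4)), 291) = Add(Mul(Mul(4, I), Mul(Mul(12, -10), 4)), 291) = Add(Mul(Mul(4, I), Mul(-120, 4)), 291) = Add(Mul(Mul(4, I), -480), 291) = Add(Mul(-1920, I), 291) = Add(291, Mul(-1920, I))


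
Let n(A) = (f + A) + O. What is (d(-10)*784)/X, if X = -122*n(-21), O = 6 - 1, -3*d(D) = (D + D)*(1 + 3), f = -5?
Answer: 4480/549 ≈ 8.1603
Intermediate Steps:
d(D) = -8*D/3 (d(D) = -(D + D)*(1 + 3)/3 = -2*D*4/3 = -8*D/3)
O = 5
n(A) = A (n(A) = (-5 + A) + 5 = A)
X = 2562 (X = -122*(-21) = 2562)
(d(-10)*784)/X = (-8/3*(-10)*784)/2562 = ((80/3)*784)*(1/2562) = (62720/3)*(1/2562) = 4480/549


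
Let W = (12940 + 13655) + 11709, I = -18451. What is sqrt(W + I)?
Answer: sqrt(19853) ≈ 140.90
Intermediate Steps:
W = 38304 (W = 26595 + 11709 = 38304)
sqrt(W + I) = sqrt(38304 - 18451) = sqrt(19853)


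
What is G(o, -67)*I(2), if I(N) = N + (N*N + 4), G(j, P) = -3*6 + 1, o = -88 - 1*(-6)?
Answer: -170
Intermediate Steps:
o = -82 (o = -88 + 6 = -82)
G(j, P) = -17 (G(j, P) = -18 + 1 = -17)
I(N) = 4 + N + N² (I(N) = N + (N² + 4) = N + (4 + N²) = 4 + N + N²)
G(o, -67)*I(2) = -17*(4 + 2 + 2²) = -17*(4 + 2 + 4) = -17*10 = -170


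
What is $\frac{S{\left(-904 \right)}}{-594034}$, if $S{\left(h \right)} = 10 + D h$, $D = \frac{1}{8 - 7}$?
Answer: $\frac{447}{297017} \approx 0.001505$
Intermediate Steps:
$D = 1$ ($D = 1^{-1} = 1$)
$S{\left(h \right)} = 10 + h$ ($S{\left(h \right)} = 10 + 1 h = 10 + h$)
$\frac{S{\left(-904 \right)}}{-594034} = \frac{10 - 904}{-594034} = \left(-894\right) \left(- \frac{1}{594034}\right) = \frac{447}{297017}$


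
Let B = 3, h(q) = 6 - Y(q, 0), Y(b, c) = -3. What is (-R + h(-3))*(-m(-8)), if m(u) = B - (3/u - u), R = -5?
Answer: 259/4 ≈ 64.750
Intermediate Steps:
h(q) = 9 (h(q) = 6 - 1*(-3) = 6 + 3 = 9)
m(u) = 3 + u - 3/u (m(u) = 3 - (3/u - u) = 3 - (-u + 3/u) = 3 + (u - 3/u) = 3 + u - 3/u)
(-R + h(-3))*(-m(-8)) = (-1*(-5) + 9)*(-(3 - 8 - 3/(-8))) = (5 + 9)*(-(3 - 8 - 3*(-⅛))) = 14*(-(3 - 8 + 3/8)) = 14*(-1*(-37/8)) = 14*(37/8) = 259/4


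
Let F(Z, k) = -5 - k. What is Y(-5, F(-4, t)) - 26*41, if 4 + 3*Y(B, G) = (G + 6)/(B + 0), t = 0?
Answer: -5337/5 ≈ -1067.4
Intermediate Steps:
Y(B, G) = -4/3 + (6 + G)/(3*B) (Y(B, G) = -4/3 + ((G + 6)/(B + 0))/3 = -4/3 + ((6 + G)/B)/3 = -4/3 + (6 + G)/(3*B))
Y(-5, F(-4, t)) - 26*41 = (⅓)*(6 + (-5 - 1*0) - 4*(-5))/(-5) - 26*41 = (⅓)*(-⅕)*(6 + (-5 + 0) + 20) - 1066 = (⅓)*(-⅕)*(6 - 5 + 20) - 1066 = (⅓)*(-⅕)*21 - 1066 = -7/5 - 1066 = -5337/5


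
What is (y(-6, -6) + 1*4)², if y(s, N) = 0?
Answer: 16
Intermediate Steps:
(y(-6, -6) + 1*4)² = (0 + 1*4)² = (0 + 4)² = 4² = 16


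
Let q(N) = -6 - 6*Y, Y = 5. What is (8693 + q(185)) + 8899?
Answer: 17556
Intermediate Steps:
q(N) = -36 (q(N) = -6 - 6*5 = -6 - 30 = -36)
(8693 + q(185)) + 8899 = (8693 - 36) + 8899 = 8657 + 8899 = 17556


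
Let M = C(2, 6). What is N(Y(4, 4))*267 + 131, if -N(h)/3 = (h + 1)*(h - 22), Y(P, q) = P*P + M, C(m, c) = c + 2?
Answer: -39919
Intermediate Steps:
C(m, c) = 2 + c
M = 8 (M = 2 + 6 = 8)
Y(P, q) = 8 + P² (Y(P, q) = P*P + 8 = P² + 8 = 8 + P²)
N(h) = -3*(1 + h)*(-22 + h) (N(h) = -3*(h + 1)*(h - 22) = -3*(1 + h)*(-22 + h))
N(Y(4, 4))*267 + 131 = (66 - 3*(8 + 4²)² + 63*(8 + 4²))*267 + 131 = (66 - 3*(8 + 16)² + 63*(8 + 16))*267 + 131 = (66 - 3*24² + 63*24)*267 + 131 = (66 - 3*576 + 1512)*267 + 131 = (66 - 1728 + 1512)*267 + 131 = -150*267 + 131 = -40050 + 131 = -39919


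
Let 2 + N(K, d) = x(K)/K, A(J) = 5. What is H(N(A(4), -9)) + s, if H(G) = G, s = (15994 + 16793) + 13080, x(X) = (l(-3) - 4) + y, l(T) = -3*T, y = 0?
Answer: 45866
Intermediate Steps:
x(X) = 5 (x(X) = (-3*(-3) - 4) + 0 = (9 - 4) + 0 = 5 + 0 = 5)
s = 45867 (s = 32787 + 13080 = 45867)
N(K, d) = -2 + 5/K
H(N(A(4), -9)) + s = (-2 + 5/5) + 45867 = (-2 + 5*(1/5)) + 45867 = (-2 + 1) + 45867 = -1 + 45867 = 45866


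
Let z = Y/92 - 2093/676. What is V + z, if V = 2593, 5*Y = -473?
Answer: 3870369/1495 ≈ 2588.9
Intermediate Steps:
Y = -473/5 (Y = (1/5)*(-473) = -473/5 ≈ -94.600)
z = -6166/1495 (z = -473/5/92 - 2093/676 = -473/5*1/92 - 2093*1/676 = -473/460 - 161/52 = -6166/1495 ≈ -4.1244)
V + z = 2593 - 6166/1495 = 3870369/1495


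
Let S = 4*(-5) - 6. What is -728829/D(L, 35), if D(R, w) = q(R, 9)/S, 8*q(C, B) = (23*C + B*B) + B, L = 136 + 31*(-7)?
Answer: -16844048/197 ≈ -85503.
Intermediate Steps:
L = -81 (L = 136 - 217 = -81)
q(C, B) = B/8 + B²/8 + 23*C/8 (q(C, B) = ((23*C + B*B) + B)/8 = ((23*C + B²) + B)/8 = ((B² + 23*C) + B)/8 = (B + B² + 23*C)/8 = B/8 + B²/8 + 23*C/8)
S = -26 (S = -20 - 6 = -26)
D(R, w) = -45/104 - 23*R/208 (D(R, w) = ((⅛)*9 + (⅛)*9² + 23*R/8)/(-26) = (9/8 + (⅛)*81 + 23*R/8)*(-1/26) = (9/8 + 81/8 + 23*R/8)*(-1/26) = (45/4 + 23*R/8)*(-1/26) = -45/104 - 23*R/208)
-728829/D(L, 35) = -728829/(-45/104 - 23/208*(-81)) = -728829/(-45/104 + 1863/208) = -728829/1773/208 = -728829*208/1773 = -16844048/197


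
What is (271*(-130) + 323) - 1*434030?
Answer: -468937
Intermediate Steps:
(271*(-130) + 323) - 1*434030 = (-35230 + 323) - 434030 = -34907 - 434030 = -468937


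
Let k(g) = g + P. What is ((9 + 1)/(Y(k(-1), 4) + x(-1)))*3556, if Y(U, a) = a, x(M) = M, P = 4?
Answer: 35560/3 ≈ 11853.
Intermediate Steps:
k(g) = 4 + g (k(g) = g + 4 = 4 + g)
((9 + 1)/(Y(k(-1), 4) + x(-1)))*3556 = ((9 + 1)/(4 - 1))*3556 = (10/3)*3556 = 35560/3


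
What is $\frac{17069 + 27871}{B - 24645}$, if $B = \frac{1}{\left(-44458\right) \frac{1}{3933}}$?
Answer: $- \frac{665980840}{365223781} \approx -1.8235$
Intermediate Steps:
$B = - \frac{3933}{44458}$ ($B = \frac{1}{\left(-44458\right) \frac{1}{3933}} = \frac{1}{- \frac{44458}{3933}} = - \frac{3933}{44458} \approx -0.088465$)
$\frac{17069 + 27871}{B - 24645} = \frac{17069 + 27871}{- \frac{3933}{44458} - 24645} = \frac{44940}{- \frac{1095671343}{44458}} = 44940 \left(- \frac{44458}{1095671343}\right) = - \frac{665980840}{365223781}$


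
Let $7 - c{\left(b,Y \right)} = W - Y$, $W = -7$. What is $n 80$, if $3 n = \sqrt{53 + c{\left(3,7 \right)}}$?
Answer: $\frac{80 \sqrt{74}}{3} \approx 229.4$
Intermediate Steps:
$c{\left(b,Y \right)} = 14 + Y$ ($c{\left(b,Y \right)} = 7 - \left(-7 - Y\right) = 7 + \left(7 + Y\right) = 14 + Y$)
$n = \frac{\sqrt{74}}{3}$ ($n = \frac{\sqrt{53 + \left(14 + 7\right)}}{3} = \frac{\sqrt{53 + 21}}{3} = \frac{\sqrt{74}}{3} \approx 2.8674$)
$n 80 = \frac{\sqrt{74}}{3} \cdot 80 = \frac{80 \sqrt{74}}{3}$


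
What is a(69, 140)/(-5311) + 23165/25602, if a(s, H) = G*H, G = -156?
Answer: 682176995/135972222 ≈ 5.0170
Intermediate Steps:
a(s, H) = -156*H
a(69, 140)/(-5311) + 23165/25602 = -156*140/(-5311) + 23165/25602 = -21840*(-1/5311) + 23165*(1/25602) = 21840/5311 + 23165/25602 = 682176995/135972222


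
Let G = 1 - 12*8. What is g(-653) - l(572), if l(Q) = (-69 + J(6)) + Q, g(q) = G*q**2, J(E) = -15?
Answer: -40509343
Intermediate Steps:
G = -95 (G = 1 - 96 = -95)
g(q) = -95*q**2
l(Q) = -84 + Q (l(Q) = (-69 - 15) + Q = -84 + Q)
g(-653) - l(572) = -95*(-653)**2 - (-84 + 572) = -95*426409 - 1*488 = -40508855 - 488 = -40509343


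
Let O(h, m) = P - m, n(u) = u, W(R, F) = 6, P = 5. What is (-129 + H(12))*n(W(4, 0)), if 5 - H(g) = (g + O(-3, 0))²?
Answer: -2478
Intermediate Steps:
O(h, m) = 5 - m
H(g) = 5 - (5 + g)² (H(g) = 5 - (g + (5 - 1*0))² = 5 - (g + (5 + 0))² = 5 - (g + 5)² = 5 - (5 + g)²)
(-129 + H(12))*n(W(4, 0)) = (-129 + (5 - (5 + 12)²))*6 = (-129 + (5 - 1*17²))*6 = (-129 + (5 - 1*289))*6 = (-129 + (5 - 289))*6 = (-129 - 284)*6 = -413*6 = -2478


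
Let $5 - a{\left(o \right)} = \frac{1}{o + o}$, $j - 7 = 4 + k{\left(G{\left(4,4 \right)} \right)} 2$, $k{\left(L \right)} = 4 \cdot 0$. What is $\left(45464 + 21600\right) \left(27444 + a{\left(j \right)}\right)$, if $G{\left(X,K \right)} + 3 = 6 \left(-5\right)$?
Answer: $\frac{20249203564}{11} \approx 1.8408 \cdot 10^{9}$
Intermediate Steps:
$G{\left(X,K \right)} = -33$ ($G{\left(X,K \right)} = -3 + 6 \left(-5\right) = -3 - 30 = -33$)
$k{\left(L \right)} = 0$
$j = 11$ ($j = 7 + \left(4 + 0 \cdot 2\right) = 7 + \left(4 + 0\right) = 7 + 4 = 11$)
$a{\left(o \right)} = 5 - \frac{1}{2 o}$ ($a{\left(o \right)} = 5 - \frac{1}{o + o} = 5 - \frac{1}{2 o}$)
$\left(45464 + 21600\right) \left(27444 + a{\left(j \right)}\right) = \left(45464 + 21600\right) \left(27444 + \left(5 - \frac{1}{2 \cdot 11}\right)\right) = 67064 \left(27444 + \left(5 - \frac{1}{22}\right)\right) = 67064 \left(27444 + \frac{109}{22}\right) = 67064 \cdot \frac{603877}{22} = \frac{20249203564}{11}$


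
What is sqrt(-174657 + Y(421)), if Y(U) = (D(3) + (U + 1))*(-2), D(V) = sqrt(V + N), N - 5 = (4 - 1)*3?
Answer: sqrt(-175501 - 2*sqrt(17)) ≈ 418.94*I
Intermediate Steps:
N = 14 (N = 5 + (4 - 1)*3 = 5 + 3*3 = 5 + 9 = 14)
D(V) = sqrt(14 + V) (D(V) = sqrt(V + 14) = sqrt(14 + V))
Y(U) = -2 - 2*U - 2*sqrt(17) (Y(U) = (sqrt(14 + 3) + (U + 1))*(-2) = (sqrt(17) + (1 + U))*(-2) = (1 + U + sqrt(17))*(-2) = -2 - 2*U - 2*sqrt(17))
sqrt(-174657 + Y(421)) = sqrt(-174657 + (-2 - 2*421 - 2*sqrt(17))) = sqrt(-174657 + (-2 - 842 - 2*sqrt(17))) = sqrt(-174657 + (-844 - 2*sqrt(17))) = sqrt(-175501 - 2*sqrt(17))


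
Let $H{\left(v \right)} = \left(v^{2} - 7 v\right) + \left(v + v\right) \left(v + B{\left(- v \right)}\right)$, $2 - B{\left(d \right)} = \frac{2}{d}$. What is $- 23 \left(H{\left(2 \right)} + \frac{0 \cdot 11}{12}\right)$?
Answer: $-230$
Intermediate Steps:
$B{\left(d \right)} = 2 - \frac{2}{d}$
$H{\left(v \right)} = v^{2} - 7 v + 2 v \left(2 + v + \frac{2}{v}\right)$ ($H{\left(v \right)} = \left(v^{2} - 7 v\right) + \left(v + v\right) \left(v + \left(2 - \frac{2}{\left(-1\right) v}\right)\right) = \left(v^{2} - 7 v\right) + 2 v \left(v + \left(2 - 2 \left(- \frac{1}{v}\right)\right)\right) = \left(v^{2} - 7 v\right) + 2 v \left(v + \left(2 + \frac{2}{v}\right)\right) = \left(v^{2} - 7 v\right) + 2 v \left(2 + v + \frac{2}{v}\right) = v^{2} - 7 v + 2 v \left(2 + v + \frac{2}{v}\right)$)
$- 23 \left(H{\left(2 \right)} + \frac{0 \cdot 11}{12}\right) = - 23 \left(\left(4 - 6 + 3 \cdot 2^{2}\right) + \frac{0 \cdot 11}{12}\right) = - 23 \left(\left(4 - 6 + 3 \cdot 4\right) + 0 \cdot \frac{1}{12}\right) = - 23 \left(\left(4 - 6 + 12\right) + 0\right) = - 23 \left(10 + 0\right) = \left(-23\right) 10 = -230$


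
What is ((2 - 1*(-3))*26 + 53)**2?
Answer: 33489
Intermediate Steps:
((2 - 1*(-3))*26 + 53)**2 = ((2 + 3)*26 + 53)**2 = (5*26 + 53)**2 = (130 + 53)**2 = 183**2 = 33489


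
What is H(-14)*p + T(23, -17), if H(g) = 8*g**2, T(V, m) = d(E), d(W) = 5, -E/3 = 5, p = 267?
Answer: 418661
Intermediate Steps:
E = -15 (E = -3*5 = -15)
T(V, m) = 5
H(-14)*p + T(23, -17) = (8*(-14)**2)*267 + 5 = (8*196)*267 + 5 = 1568*267 + 5 = 418656 + 5 = 418661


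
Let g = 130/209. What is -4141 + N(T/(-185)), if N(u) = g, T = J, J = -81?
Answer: -865339/209 ≈ -4140.4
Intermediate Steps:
T = -81
g = 130/209 (g = 130*(1/209) = 130/209 ≈ 0.62201)
N(u) = 130/209
-4141 + N(T/(-185)) = -4141 + 130/209 = -865339/209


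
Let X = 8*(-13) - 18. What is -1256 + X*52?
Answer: -7600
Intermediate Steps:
X = -122 (X = -104 - 18 = -122)
-1256 + X*52 = -1256 - 122*52 = -1256 - 6344 = -7600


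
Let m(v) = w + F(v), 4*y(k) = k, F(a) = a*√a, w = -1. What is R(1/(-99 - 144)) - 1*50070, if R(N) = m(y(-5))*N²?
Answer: -2956583431/59049 - 5*I*√5/472392 ≈ -50070.0 - 2.3667e-5*I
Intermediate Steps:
F(a) = a^(3/2)
y(k) = k/4
m(v) = -1 + v^(3/2)
R(N) = N²*(-1 - 5*I*√5/8) (R(N) = (-1 + ((¼)*(-5))^(3/2))*N² = (-1 + (-5/4)^(3/2))*N² = (-1 - 5*I*√5/8)*N² = N²*(-1 - 5*I*√5/8))
R(1/(-99 - 144)) - 1*50070 = (1/(-99 - 144))²*(-8 - 5*I*√5)/8 - 1*50070 = (1/(-243))²*(-8 - 5*I*√5)/8 - 50070 = (-1/243)²*(-8 - 5*I*√5)/8 - 50070 = (⅛)*(1/59049)*(-8 - 5*I*√5) - 50070 = (-1/59049 - 5*I*√5/472392) - 50070 = -2956583431/59049 - 5*I*√5/472392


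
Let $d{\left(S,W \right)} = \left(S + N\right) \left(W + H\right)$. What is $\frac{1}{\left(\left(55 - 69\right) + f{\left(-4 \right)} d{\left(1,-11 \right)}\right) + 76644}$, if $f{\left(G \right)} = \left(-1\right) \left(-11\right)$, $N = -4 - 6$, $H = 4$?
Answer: $\frac{1}{77323} \approx 1.2933 \cdot 10^{-5}$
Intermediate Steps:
$N = -10$
$d{\left(S,W \right)} = \left(-10 + S\right) \left(4 + W\right)$ ($d{\left(S,W \right)} = \left(S - 10\right) \left(W + 4\right) = \left(-10 + S\right) \left(4 + W\right)$)
$f{\left(G \right)} = 11$
$\frac{1}{\left(\left(55 - 69\right) + f{\left(-4 \right)} d{\left(1,-11 \right)}\right) + 76644} = \frac{1}{\left(\left(55 - 69\right) + 11 \left(-40 - -110 + 4 \cdot 1 + 1 \left(-11\right)\right)\right) + 76644} = \frac{1}{\left(\left(55 - 69\right) + 11 \left(-40 + 110 + 4 - 11\right)\right) + 76644} = \frac{1}{\left(-14 + 11 \cdot 63\right) + 76644} = \frac{1}{\left(-14 + 693\right) + 76644} = \frac{1}{679 + 76644} = \frac{1}{77323}$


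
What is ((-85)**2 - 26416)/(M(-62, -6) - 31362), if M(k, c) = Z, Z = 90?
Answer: 6397/10424 ≈ 0.61368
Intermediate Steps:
M(k, c) = 90
((-85)**2 - 26416)/(M(-62, -6) - 31362) = ((-85)**2 - 26416)/(90 - 31362) = (7225 - 26416)/(-31272) = -19191*(-1/31272) = 6397/10424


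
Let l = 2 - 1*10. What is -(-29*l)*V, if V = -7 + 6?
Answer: 232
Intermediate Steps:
V = -1
l = -8 (l = 2 - 10 = -8)
-(-29*l)*V = -(-29*(-8))*(-1) = -232*(-1) = -1*(-232) = 232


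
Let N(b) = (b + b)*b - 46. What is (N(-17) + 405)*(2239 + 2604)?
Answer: 4537891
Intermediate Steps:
N(b) = -46 + 2*b**2 (N(b) = (2*b)*b - 46 = 2*b**2 - 46 = -46 + 2*b**2)
(N(-17) + 405)*(2239 + 2604) = ((-46 + 2*(-17)**2) + 405)*(2239 + 2604) = ((-46 + 2*289) + 405)*4843 = ((-46 + 578) + 405)*4843 = (532 + 405)*4843 = 937*4843 = 4537891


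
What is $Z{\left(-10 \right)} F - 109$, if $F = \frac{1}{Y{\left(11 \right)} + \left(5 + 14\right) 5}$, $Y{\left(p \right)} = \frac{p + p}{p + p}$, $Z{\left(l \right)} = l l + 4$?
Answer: $- \frac{1295}{12} \approx -107.92$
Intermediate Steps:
$Z{\left(l \right)} = 4 + l^{2}$ ($Z{\left(l \right)} = l^{2} + 4 = 4 + l^{2}$)
$Y{\left(p \right)} = 1$ ($Y{\left(p \right)} = \frac{2 p}{2 p} = 2 p \frac{1}{2 p} = 1$)
$F = \frac{1}{96}$ ($F = \frac{1}{1 + \left(5 + 14\right) 5} = \frac{1}{1 + 19 \cdot 5} = \frac{1}{1 + 95} = \frac{1}{96} \approx 0.010417$)
$Z{\left(-10 \right)} F - 109 = \left(4 + \left(-10\right)^{2}\right) \frac{1}{96} - 109 = \left(4 + 100\right) \frac{1}{96} - 109 = 104 \cdot \frac{1}{96} - 109 = \frac{13}{12} - 109 = - \frac{1295}{12}$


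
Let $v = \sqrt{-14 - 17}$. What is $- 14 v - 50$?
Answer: $-50 - 14 i \sqrt{31} \approx -50.0 - 77.949 i$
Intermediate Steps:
$v = i \sqrt{31}$ ($v = \sqrt{-31} = i \sqrt{31} \approx 5.5678 i$)
$- 14 v - 50 = - 14 i \sqrt{31} - 50 = -50 - 14 i \sqrt{31}$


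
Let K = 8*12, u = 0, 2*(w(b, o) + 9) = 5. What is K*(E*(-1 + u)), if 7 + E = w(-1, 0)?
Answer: 1296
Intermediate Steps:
w(b, o) = -13/2 (w(b, o) = -9 + (1/2)*5 = -9 + 5/2 = -13/2)
E = -27/2 (E = -7 - 13/2 = -27/2 ≈ -13.500)
K = 96
K*(E*(-1 + u)) = 96*(-27*(-1 + 0)/2) = 96*(-27/2*(-1)) = 96*(27/2) = 1296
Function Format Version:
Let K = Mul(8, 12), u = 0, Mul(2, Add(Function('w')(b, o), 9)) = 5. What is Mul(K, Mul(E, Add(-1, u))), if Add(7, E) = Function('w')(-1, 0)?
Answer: 1296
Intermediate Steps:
Function('w')(b, o) = Rational(-13, 2) (Function('w')(b, o) = Add(-9, Mul(Rational(1, 2), 5)) = Add(-9, Rational(5, 2)) = Rational(-13, 2))
E = Rational(-27, 2) (E = Add(-7, Rational(-13, 2)) = Rational(-27, 2) ≈ -13.500)
K = 96
Mul(K, Mul(E, Add(-1, u))) = Mul(96, Mul(Rational(-27, 2), Add(-1, 0))) = Mul(96, Mul(Rational(-27, 2), -1)) = Mul(96, Rational(27, 2)) = 1296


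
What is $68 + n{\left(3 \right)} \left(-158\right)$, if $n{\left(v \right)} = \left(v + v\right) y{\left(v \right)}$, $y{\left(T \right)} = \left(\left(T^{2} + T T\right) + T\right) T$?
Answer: $-59656$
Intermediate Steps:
$y{\left(T \right)} = T \left(T + 2 T^{2}\right)$ ($y{\left(T \right)} = \left(\left(T^{2} + T^{2}\right) + T\right) T = \left(2 T^{2} + T\right) T = \left(T + 2 T^{2}\right) T = T \left(T + 2 T^{2}\right)$)
$n{\left(v \right)} = 2 v^{3} \left(1 + 2 v\right)$ ($n{\left(v \right)} = \left(v + v\right) v^{2} \left(1 + 2 v\right) = 2 v v^{2} \left(1 + 2 v\right) = 2 v^{3} \left(1 + 2 v\right)$)
$68 + n{\left(3 \right)} \left(-158\right) = 68 + 3^{3} \left(2 + 4 \cdot 3\right) \left(-158\right) = 68 + 27 \left(2 + 12\right) \left(-158\right) = 68 + 27 \cdot 14 \left(-158\right) = 68 + 378 \left(-158\right) = 68 - 59724 = -59656$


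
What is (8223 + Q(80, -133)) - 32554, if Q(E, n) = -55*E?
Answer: -28731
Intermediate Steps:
(8223 + Q(80, -133)) - 32554 = (8223 - 55*80) - 32554 = (8223 - 4400) - 32554 = 3823 - 32554 = -28731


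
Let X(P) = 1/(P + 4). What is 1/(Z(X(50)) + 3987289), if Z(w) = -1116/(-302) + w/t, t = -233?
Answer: 1899882/7575385620503 ≈ 2.5080e-7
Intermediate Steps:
X(P) = 1/(4 + P)
Z(w) = 558/151 - w/233 (Z(w) = -1116/(-302) + w/(-233) = -1116*(-1/302) + w*(-1/233) = 558/151 - w/233)
1/(Z(X(50)) + 3987289) = 1/((558/151 - 1/(233*(4 + 50))) + 3987289) = 1/((558/151 - 1/233/54) + 3987289) = 1/((558/151 - 1/233*1/54) + 3987289) = 1/((558/151 - 1/12582) + 3987289) = 1/(7020605/1899882 + 3987289) = 1/(7575385620503/1899882) = 1899882/7575385620503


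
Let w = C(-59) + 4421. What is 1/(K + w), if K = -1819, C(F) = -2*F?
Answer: 1/2720 ≈ 0.00036765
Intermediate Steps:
w = 4539 (w = -2*(-59) + 4421 = 118 + 4421 = 4539)
1/(K + w) = 1/(-1819 + 4539) = 1/2720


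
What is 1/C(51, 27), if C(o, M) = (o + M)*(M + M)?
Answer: 1/4212 ≈ 0.00023742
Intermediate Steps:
C(o, M) = 2*M*(M + o) (C(o, M) = (M + o)*(2*M) = 2*M*(M + o))
1/C(51, 27) = 1/(2*27*(27 + 51)) = 1/(2*27*78) = 1/4212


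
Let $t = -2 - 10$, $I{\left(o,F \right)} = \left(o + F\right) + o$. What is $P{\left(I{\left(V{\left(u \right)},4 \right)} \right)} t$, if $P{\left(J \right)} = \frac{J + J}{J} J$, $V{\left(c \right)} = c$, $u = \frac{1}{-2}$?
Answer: $-72$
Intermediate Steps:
$u = - \frac{1}{2} \approx -0.5$
$I{\left(o,F \right)} = F + 2 o$ ($I{\left(o,F \right)} = \left(F + o\right) + o = F + 2 o$)
$t = -12$ ($t = -2 - 10 = -12$)
$P{\left(J \right)} = 2 J$ ($P{\left(J \right)} = \frac{2 J}{J} J = 2 J$)
$P{\left(I{\left(V{\left(u \right)},4 \right)} \right)} t = 2 \left(4 + 2 \left(- \frac{1}{2}\right)\right) \left(-12\right) = 2 \left(4 - 1\right) \left(-12\right) = 2 \cdot 3 \left(-12\right) = 6 \left(-12\right) = -72$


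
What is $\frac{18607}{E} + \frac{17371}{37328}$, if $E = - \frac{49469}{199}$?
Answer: $- \frac{137358531105}{1846578832} \approx -74.385$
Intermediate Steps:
$E = - \frac{49469}{199}$ ($E = \left(-49469\right) \frac{1}{199} = - \frac{49469}{199} \approx -248.59$)
$\frac{18607}{E} + \frac{17371}{37328} = \frac{18607}{- \frac{49469}{199}} + \frac{17371}{37328} = 18607 \left(- \frac{199}{49469}\right) + 17371 \cdot \frac{1}{37328} = - \frac{3702793}{49469} + \frac{17371}{37328} = - \frac{137358531105}{1846578832}$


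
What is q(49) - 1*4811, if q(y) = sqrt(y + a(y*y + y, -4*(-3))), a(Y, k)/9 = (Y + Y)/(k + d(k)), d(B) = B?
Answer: -4811 + 7*sqrt(154)/2 ≈ -4767.6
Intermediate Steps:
a(Y, k) = 9*Y/k (a(Y, k) = 9*((Y + Y)/(k + k)) = 9*((2*Y)/((2*k))) = 9*((2*Y)*(1/(2*k))) = 9*(Y/k) = 9*Y/k)
q(y) = sqrt(3*y**2/4 + 7*y/4) (q(y) = sqrt(y + 9*(y*y + y)/((-4*(-3)))) = sqrt(y + 9*(y**2 + y)/12) = sqrt(y + 9*(y + y**2)*(1/12)) = sqrt(y + (3*y/4 + 3*y**2/4)) = sqrt(3*y**2/4 + 7*y/4))
q(49) - 1*4811 = sqrt(49*(7 + 3*49))/2 - 1*4811 = sqrt(49*(7 + 147))/2 - 4811 = sqrt(49*154)/2 - 4811 = sqrt(7546)/2 - 4811 = (7*sqrt(154))/2 - 4811 = 7*sqrt(154)/2 - 4811 = -4811 + 7*sqrt(154)/2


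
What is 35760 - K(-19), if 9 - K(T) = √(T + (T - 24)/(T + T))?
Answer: 35751 + I*√25802/38 ≈ 35751.0 + 4.2271*I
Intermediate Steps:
K(T) = 9 - √(T + (-24 + T)/(2*T)) (K(T) = 9 - √(T + (T - 24)/(T + T)) = 9 - √(T + (-24 + T)/((2*T))) = 9 - √(T + (-24 + T)*(1/(2*T))) = 9 - √(T + (-24 + T)/(2*T)))
35760 - K(-19) = 35760 - (9 - √(2 - 48/(-19) + 4*(-19))/2) = 35760 - (9 - √(2 - 48*(-1/19) - 76)/2) = 35760 - (9 - √(2 + 48/19 - 76)/2) = 35760 - (9 - I*√25802/38) = 35760 + (-9 + I*√25802/38) = 35751 + I*√25802/38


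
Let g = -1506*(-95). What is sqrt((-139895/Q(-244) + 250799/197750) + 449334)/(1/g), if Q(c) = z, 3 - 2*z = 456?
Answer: 4769*sqrt(144429677315450238810)/597205 ≈ 9.5969e+7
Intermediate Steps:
g = 143070
z = -453/2 (z = 3/2 - 1/2*456 = 3/2 - 228 = -453/2 ≈ -226.50)
Q(c) = -453/2
sqrt((-139895/Q(-244) + 250799/197750) + 449334)/(1/g) = sqrt((-139895/(-453/2) + 250799/197750) + 449334)/(1/143070) = sqrt((-139895*(-2/453) + 250799*(1/197750)) + 449334)/(1/143070) = sqrt((279790/453 + 250799/197750) + 449334)*143070 = sqrt(55442084447/89580750 + 449334)*143070 = sqrt(40307118804947/89580750)*143070 = (sqrt(144429677315450238810)/17916150)*143070 = 4769*sqrt(144429677315450238810)/597205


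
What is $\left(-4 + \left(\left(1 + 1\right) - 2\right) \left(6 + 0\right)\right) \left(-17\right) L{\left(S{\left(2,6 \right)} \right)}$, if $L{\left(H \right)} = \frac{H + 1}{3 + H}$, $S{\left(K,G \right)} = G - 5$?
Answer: $34$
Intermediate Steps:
$S{\left(K,G \right)} = -5 + G$
$L{\left(H \right)} = \frac{1 + H}{3 + H}$
$\left(-4 + \left(\left(1 + 1\right) - 2\right) \left(6 + 0\right)\right) \left(-17\right) L{\left(S{\left(2,6 \right)} \right)} = \left(-4 + \left(\left(1 + 1\right) - 2\right) \left(6 + 0\right)\right) \left(-17\right) \frac{1 + \left(-5 + 6\right)}{3 + \left(-5 + 6\right)} = \left(-4 + \left(2 - 2\right) 6\right) \left(-17\right) \frac{1 + 1}{3 + 1} = \left(-4 + 0 \cdot 6\right) \left(-17\right) \frac{1}{4} \cdot 2 = \left(-4 + 0\right) \left(-17\right) \frac{1}{4} \cdot 2 = \left(-4\right) \left(-17\right) \frac{1}{2} = 68 \cdot \frac{1}{2} = 34$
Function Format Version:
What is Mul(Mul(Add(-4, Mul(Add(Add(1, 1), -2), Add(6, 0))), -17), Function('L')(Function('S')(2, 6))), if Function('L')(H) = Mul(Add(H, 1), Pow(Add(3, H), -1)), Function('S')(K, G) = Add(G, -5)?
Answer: 34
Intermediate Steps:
Function('S')(K, G) = Add(-5, G)
Function('L')(H) = Mul(Pow(Add(3, H), -1), Add(1, H)) (Function('L')(H) = Mul(Add(1, H), Pow(Add(3, H), -1)) = Mul(Pow(Add(3, H), -1), Add(1, H)))
Mul(Mul(Add(-4, Mul(Add(Add(1, 1), -2), Add(6, 0))), -17), Function('L')(Function('S')(2, 6))) = Mul(Mul(Add(-4, Mul(Add(Add(1, 1), -2), Add(6, 0))), -17), Mul(Pow(Add(3, Add(-5, 6)), -1), Add(1, Add(-5, 6)))) = Mul(Mul(Add(-4, Mul(Add(2, -2), 6)), -17), Mul(Pow(Add(3, 1), -1), Add(1, 1))) = Mul(Mul(Add(-4, Mul(0, 6)), -17), Mul(Pow(4, -1), 2)) = Mul(Mul(Add(-4, 0), -17), Mul(Rational(1, 4), 2)) = Mul(Mul(-4, -17), Rational(1, 2)) = Mul(68, Rational(1, 2)) = 34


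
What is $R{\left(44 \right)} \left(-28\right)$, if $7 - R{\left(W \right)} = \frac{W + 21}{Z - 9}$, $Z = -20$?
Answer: $- \frac{7504}{29} \approx -258.76$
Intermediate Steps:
$R{\left(W \right)} = \frac{224}{29} + \frac{W}{29}$ ($R{\left(W \right)} = 7 - \frac{W + 21}{-20 - 9} = 7 - \frac{21 + W}{-29} = 7 - \left(21 + W\right) \left(- \frac{1}{29}\right) = 7 - \left(- \frac{21}{29} - \frac{W}{29}\right) = 7 + \left(\frac{21}{29} + \frac{W}{29}\right) = \frac{224}{29} + \frac{W}{29}$)
$R{\left(44 \right)} \left(-28\right) = \left(\frac{224}{29} + \frac{1}{29} \cdot 44\right) \left(-28\right) = \left(\frac{224}{29} + \frac{44}{29}\right) \left(-28\right) = \frac{268}{29} \left(-28\right) = - \frac{7504}{29}$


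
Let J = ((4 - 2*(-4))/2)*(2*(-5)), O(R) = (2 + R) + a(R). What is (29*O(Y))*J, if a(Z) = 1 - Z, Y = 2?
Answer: -5220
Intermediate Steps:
O(R) = 3 (O(R) = (2 + R) + (1 - R) = 3)
J = -60 (J = ((4 + 8)*(1/2))*(-10) = (12*(1/2))*(-10) = 6*(-10) = -60)
(29*O(Y))*J = (29*3)*(-60) = 87*(-60) = -5220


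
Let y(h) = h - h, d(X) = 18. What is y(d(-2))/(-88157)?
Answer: 0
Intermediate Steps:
y(h) = 0
y(d(-2))/(-88157) = 0/(-88157) = 0*(-1/88157) = 0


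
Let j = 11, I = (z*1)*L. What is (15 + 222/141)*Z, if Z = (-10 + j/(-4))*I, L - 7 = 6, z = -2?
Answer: 516477/94 ≈ 5494.4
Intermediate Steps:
L = 13 (L = 7 + 6 = 13)
I = -26 (I = -2*1*13 = -2*13 = -26)
Z = 663/2 (Z = (-10 + 11/(-4))*(-26) = (-10 + 11*(-¼))*(-26) = (-10 - 11/4)*(-26) = -51/4*(-26) = 663/2 ≈ 331.50)
(15 + 222/141)*Z = (15 + 222/141)*(663/2) = (15 + 222*(1/141))*(663/2) = (15 + 74/47)*(663/2) = (779/47)*(663/2) = 516477/94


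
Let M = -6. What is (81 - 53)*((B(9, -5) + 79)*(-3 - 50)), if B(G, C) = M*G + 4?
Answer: -43036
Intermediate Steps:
B(G, C) = 4 - 6*G (B(G, C) = -6*G + 4 = 4 - 6*G)
(81 - 53)*((B(9, -5) + 79)*(-3 - 50)) = (81 - 53)*(((4 - 6*9) + 79)*(-3 - 50)) = 28*(((4 - 54) + 79)*(-53)) = 28*((-50 + 79)*(-53)) = 28*(29*(-53)) = 28*(-1537) = -43036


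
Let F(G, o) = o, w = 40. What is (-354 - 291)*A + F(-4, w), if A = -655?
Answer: 422515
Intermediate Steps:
(-354 - 291)*A + F(-4, w) = (-354 - 291)*(-655) + 40 = -645*(-655) + 40 = 422475 + 40 = 422515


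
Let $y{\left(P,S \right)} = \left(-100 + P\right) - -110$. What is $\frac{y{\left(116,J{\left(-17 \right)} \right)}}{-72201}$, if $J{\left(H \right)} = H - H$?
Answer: $- \frac{42}{24067} \approx -0.0017451$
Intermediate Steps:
$J{\left(H \right)} = 0$
$y{\left(P,S \right)} = 10 + P$ ($y{\left(P,S \right)} = \left(-100 + P\right) + 110 = 10 + P$)
$\frac{y{\left(116,J{\left(-17 \right)} \right)}}{-72201} = \frac{10 + 116}{-72201} = 126 \left(- \frac{1}{72201}\right) = - \frac{42}{24067}$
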